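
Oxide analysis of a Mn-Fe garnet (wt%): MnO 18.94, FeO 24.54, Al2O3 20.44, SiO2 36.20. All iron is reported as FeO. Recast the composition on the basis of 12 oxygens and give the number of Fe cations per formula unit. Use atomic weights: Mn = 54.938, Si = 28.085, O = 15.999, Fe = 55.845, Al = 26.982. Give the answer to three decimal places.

MnO: 18.94/70.937 = 0.26700 mol → 0.26700 mol Mn, 0.26700 mol O.
FeO: 24.54/71.844 = 0.34157 mol → 0.34157 mol Fe, 0.34157 mol O.
Al2O3: 20.44/101.961 = 0.20047 mol → 0.40094 mol Al, 0.60141 mol O.
SiO2: 36.20/60.083 = 0.60250 mol → 0.60250 mol Si, 1.20500 mol O.
Total oxygen = 2.41498 mol. Normalization factor = 12/2.41498 = 4.96899.
Fe per 12 O = 0.34157 × 4.96899 = 1.697.

1.697 Fe apfu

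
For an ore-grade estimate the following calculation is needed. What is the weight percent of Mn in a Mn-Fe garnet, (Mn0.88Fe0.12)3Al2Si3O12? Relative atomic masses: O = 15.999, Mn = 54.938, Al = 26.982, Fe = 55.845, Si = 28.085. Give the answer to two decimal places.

29.28 wt%

Formula mass = 2.64*54.938 + 0.36*55.845 + 2*26.982 + 3*28.085 + 12*15.999 = 495.348 g/mol, of which 145.036 g is Mn.
So Mn makes up 145.036/495.348 = 0.2928 of the mass, i.e. 29.28%.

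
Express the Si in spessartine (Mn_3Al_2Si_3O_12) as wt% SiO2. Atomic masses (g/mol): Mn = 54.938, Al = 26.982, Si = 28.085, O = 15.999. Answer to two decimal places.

M(Mn_3Al_2Si_3O_12) = 495.021 g/mol; M(SiO2) = 60.083 g/mol.
Moles SiO2 per formula unit = 3 Si ÷ 1 = 3.0000.
SiO2 fraction = (3.0000 × 60.083) / 495.021 = 180.249/495.021 = 0.3641.

36.41 wt%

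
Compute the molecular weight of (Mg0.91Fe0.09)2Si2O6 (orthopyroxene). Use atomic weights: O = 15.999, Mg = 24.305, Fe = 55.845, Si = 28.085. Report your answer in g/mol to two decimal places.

206.45 g/mol

M = 1.82*24.305 + 0.18*55.845 + 2*28.085 + 6*15.999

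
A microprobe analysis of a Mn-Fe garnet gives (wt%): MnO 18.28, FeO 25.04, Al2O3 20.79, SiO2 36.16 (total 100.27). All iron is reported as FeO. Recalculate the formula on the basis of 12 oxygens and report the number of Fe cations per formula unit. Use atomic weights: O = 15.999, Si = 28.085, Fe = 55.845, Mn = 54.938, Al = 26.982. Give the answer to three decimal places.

MnO (M=70.937): mol = 0.25769; Mn = 0.25769, O = 0.25769.
FeO (M=71.844): mol = 0.34853; Fe = 0.34853, O = 0.34853.
Al2O3 (M=101.961): mol = 0.20390; Al = 0.40780, O = 0.61170.
SiO2 (M=60.083): mol = 0.60183; Si = 0.60183, O = 1.20366.
ΣO = 2.42158; factor = 12/ΣO = 4.95544.
Fe apfu = 0.34853 × 4.95544 = 1.727.

1.727 Fe apfu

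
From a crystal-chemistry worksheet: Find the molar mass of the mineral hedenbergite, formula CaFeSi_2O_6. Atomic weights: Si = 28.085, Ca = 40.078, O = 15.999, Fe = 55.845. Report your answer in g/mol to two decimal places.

Ca: 1 × 40.078 = 40.0780
Fe: 1 × 55.845 = 55.8450
Si: 2 × 28.085 = 56.1700
O: 6 × 15.999 = 95.9940
Summing the contributions gives the formula mass.

248.09 g/mol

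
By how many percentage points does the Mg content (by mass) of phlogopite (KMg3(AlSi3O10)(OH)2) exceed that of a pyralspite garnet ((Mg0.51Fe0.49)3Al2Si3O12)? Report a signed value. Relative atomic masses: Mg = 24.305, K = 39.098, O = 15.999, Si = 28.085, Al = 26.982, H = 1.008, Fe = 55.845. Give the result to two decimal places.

9.20 percentage points

M(KMg3(AlSi3O10)(OH)2) = 417.254 g/mol, so wt% Mg = 72.915/417.254 × 100 = 17.47%.
M((Mg0.51Fe0.49)3Al2Si3O12) = 449.486 g/mol, so wt% Mg = 37.187/449.486 × 100 = 8.27%.
17.47 − 8.27 = 9.20 pp.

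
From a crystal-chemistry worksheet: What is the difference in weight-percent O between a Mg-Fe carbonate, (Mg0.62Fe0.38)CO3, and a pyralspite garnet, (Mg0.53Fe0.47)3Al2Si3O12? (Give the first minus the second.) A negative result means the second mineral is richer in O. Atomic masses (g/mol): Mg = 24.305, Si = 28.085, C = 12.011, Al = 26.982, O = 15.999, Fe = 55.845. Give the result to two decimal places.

6.95 percentage points

O in (Mg0.62Fe0.38)CO3: molar mass 96.298 g/mol; 3×15.999 = 47.997 g → 49.84 wt%.
O in (Mg0.53Fe0.47)3Al2Si3O12: molar mass 447.593 g/mol; 12×15.999 = 191.988 g → 42.89 wt%.
Difference = 49.84 − 42.89 = 6.95 percentage points.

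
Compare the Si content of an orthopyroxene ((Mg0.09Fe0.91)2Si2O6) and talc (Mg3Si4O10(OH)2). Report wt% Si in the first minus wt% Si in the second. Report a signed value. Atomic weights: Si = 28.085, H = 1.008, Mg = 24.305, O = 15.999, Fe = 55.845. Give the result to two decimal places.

-7.86 percentage points

First mineral: 56.170 g Si in 258.177 g formula = 21.76 wt% Si.
Second mineral: 112.340 g Si in 379.259 g formula = 29.62 wt% Si.
21.76% − 29.62% gives a difference of -7.86 percentage points.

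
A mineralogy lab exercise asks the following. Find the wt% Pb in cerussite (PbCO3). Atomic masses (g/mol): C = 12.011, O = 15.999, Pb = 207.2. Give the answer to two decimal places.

77.54 weight percent

Molar mass of PbCO3: 1×207.2 + 1×12.011 + 3×15.999 = 267.208 g/mol.
Mass of Pb per formula unit: 1 × 207.2 = 207.200 g.
Weight fraction Pb = 207.200 / 267.208 = 0.7754.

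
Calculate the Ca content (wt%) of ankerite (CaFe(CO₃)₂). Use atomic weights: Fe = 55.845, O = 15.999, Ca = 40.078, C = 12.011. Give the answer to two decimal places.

18.56 wt%

Molar mass of CaFe(CO₃)₂: 1*40.078 + 1*55.845 + 2*12.011 + 6*15.999 = 215.939 g/mol.
Mass of Ca per formula unit: 1 × 40.078 = 40.078 g.
Weight fraction Ca = 40.078 / 215.939 = 0.1856.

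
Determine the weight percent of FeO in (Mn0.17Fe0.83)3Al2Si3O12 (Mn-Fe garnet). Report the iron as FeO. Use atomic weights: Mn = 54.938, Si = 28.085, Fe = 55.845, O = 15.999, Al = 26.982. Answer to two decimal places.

35.97 wt%

M((Mn0.17Fe0.83)3Al2Si3O12) = 497.279 g/mol; M(FeO) = 71.844 g/mol.
Moles FeO per formula unit = 2.49 Fe ÷ 1 = 2.4900.
FeO fraction = (2.4900 × 71.844) / 497.279 = 178.892/497.279 = 0.3597.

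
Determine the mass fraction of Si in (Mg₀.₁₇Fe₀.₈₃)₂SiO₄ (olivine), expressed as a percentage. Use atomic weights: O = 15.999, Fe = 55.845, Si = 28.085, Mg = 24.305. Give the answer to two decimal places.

14.55 mass %

Formula mass = 0.34×24.305 + 1.66×55.845 + 1×28.085 + 4×15.999 = 193.047 g/mol, of which 28.085 g is Si.
So Si makes up 28.085/193.047 = 0.1455 of the mass, i.e. 14.55%.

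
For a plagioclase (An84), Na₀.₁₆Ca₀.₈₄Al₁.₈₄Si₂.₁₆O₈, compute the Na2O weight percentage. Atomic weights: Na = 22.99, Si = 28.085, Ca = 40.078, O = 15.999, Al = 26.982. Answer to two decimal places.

1.80 wt%

Formula mass = 275.646 g/mol.
0.16 Na → 0.0800 mol Na2O per formula unit; M(Na2O) = 61.979, so Na2O mass = 4.958 g.
4.958/275.646 × 100 = 1.80 wt%.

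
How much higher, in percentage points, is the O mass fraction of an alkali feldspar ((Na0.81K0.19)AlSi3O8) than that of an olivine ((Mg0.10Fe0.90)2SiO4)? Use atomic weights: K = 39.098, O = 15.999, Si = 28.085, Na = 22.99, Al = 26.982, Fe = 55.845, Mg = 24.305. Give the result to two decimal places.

O in (Na0.81K0.19)AlSi3O8: molar mass 265.280 g/mol; 8×15.999 = 127.992 g → 48.25 wt%.
O in (Mg0.10Fe0.90)2SiO4: molar mass 197.463 g/mol; 4×15.999 = 63.996 g → 32.41 wt%.
Difference = 48.25 − 32.41 = 15.84 percentage points.

15.84 percentage points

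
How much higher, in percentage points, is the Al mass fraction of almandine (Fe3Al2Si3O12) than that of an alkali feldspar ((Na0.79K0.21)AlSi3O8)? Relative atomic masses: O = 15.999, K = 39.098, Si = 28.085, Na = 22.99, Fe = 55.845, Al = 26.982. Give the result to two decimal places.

M(Fe3Al2Si3O12) = 497.742 g/mol, so wt% Al = 53.964/497.742 × 100 = 10.84%.
M((Na0.79K0.21)AlSi3O8) = 265.602 g/mol, so wt% Al = 26.982/265.602 × 100 = 10.16%.
10.84 − 10.16 = 0.68 pp.

0.68 percentage points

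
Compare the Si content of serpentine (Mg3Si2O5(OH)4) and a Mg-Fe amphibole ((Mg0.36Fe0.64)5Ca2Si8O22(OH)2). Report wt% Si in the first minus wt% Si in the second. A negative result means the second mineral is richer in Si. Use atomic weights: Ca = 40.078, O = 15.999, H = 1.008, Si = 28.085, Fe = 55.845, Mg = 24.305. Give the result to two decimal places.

-4.33 percentage points

First mineral: 56.170 g Si in 277.108 g formula = 20.27 wt% Si.
Second mineral: 224.680 g Si in 913.281 g formula = 24.60 wt% Si.
20.27% − 24.60% gives a difference of -4.33 percentage points.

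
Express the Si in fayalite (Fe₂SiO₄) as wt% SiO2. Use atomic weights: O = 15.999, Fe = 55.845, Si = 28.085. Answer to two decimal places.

29.49 wt%

Formula mass = 203.771 g/mol.
1 Si → 1.0000 mol SiO2 per formula unit; M(SiO2) = 60.083, so SiO2 mass = 60.083 g.
60.083/203.771 × 100 = 29.49 wt%.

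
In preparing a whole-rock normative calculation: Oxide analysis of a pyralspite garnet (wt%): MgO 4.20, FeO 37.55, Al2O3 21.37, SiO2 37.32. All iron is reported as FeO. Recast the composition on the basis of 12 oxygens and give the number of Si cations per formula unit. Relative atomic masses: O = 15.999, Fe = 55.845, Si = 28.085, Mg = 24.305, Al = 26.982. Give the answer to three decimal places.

MgO: 4.20/40.304 = 0.10421 mol → 0.10421 mol Mg, 0.10421 mol O.
FeO: 37.55/71.844 = 0.52266 mol → 0.52266 mol Fe, 0.52266 mol O.
Al2O3: 21.37/101.961 = 0.20959 mol → 0.41918 mol Al, 0.62877 mol O.
SiO2: 37.32/60.083 = 0.62114 mol → 0.62114 mol Si, 1.24228 mol O.
Total oxygen = 2.49792 mol. Normalization factor = 12/2.49792 = 4.80400.
Si per 12 O = 0.62114 × 4.80400 = 2.984.

2.984 Si apfu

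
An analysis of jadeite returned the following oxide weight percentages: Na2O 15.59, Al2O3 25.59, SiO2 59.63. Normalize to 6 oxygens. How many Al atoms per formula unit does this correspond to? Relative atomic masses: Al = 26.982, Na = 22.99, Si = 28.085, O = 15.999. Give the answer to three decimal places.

1.007 Al apfu

Na2O (M=61.979): mol = 0.25154; Na = 0.50308, O = 0.25154.
Al2O3 (M=101.961): mol = 0.25098; Al = 0.50196, O = 0.75294.
SiO2 (M=60.083): mol = 0.99246; Si = 0.99246, O = 1.98492.
ΣO = 2.98940; factor = 6/ΣO = 2.00709.
Al apfu = 0.50196 × 2.00709 = 1.007.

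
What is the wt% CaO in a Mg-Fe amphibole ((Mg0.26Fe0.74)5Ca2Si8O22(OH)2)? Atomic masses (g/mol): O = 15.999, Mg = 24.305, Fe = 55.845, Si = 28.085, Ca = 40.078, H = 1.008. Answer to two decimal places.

12.07 wt%

Formula mass = 929.051 g/mol.
2 Ca → 2.0000 mol CaO per formula unit; M(CaO) = 56.077, so CaO mass = 112.154 g.
112.154/929.051 × 100 = 12.07 wt%.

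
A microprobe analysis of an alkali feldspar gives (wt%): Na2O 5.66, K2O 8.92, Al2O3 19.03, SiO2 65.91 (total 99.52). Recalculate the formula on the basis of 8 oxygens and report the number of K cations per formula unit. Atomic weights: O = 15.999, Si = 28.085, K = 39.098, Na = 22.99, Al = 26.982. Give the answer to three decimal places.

Na2O: 5.66/61.979 = 0.09132 mol → 0.18264 mol Na, 0.09132 mol O.
K2O: 8.92/94.195 = 0.09470 mol → 0.18940 mol K, 0.09470 mol O.
Al2O3: 19.03/101.961 = 0.18664 mol → 0.37328 mol Al, 0.55992 mol O.
SiO2: 65.91/60.083 = 1.09698 mol → 1.09698 mol Si, 2.19396 mol O.
Total oxygen = 2.93990 mol. Normalization factor = 8/2.93990 = 2.72118.
K per 8 O = 0.18940 × 2.72118 = 0.515.

0.515 K apfu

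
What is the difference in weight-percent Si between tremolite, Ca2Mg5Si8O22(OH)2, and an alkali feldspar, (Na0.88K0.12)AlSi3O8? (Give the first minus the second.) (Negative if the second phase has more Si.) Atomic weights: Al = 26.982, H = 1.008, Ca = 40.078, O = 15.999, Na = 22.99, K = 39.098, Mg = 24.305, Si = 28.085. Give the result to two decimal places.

-4.24 percentage points

M(Ca2Mg5Si8O22(OH)2) = 812.353 g/mol, so wt% Si = 224.680/812.353 × 100 = 27.66%.
M((Na0.88K0.12)AlSi3O8) = 264.152 g/mol, so wt% Si = 84.255/264.152 × 100 = 31.90%.
27.66 − 31.90 = -4.24 pp.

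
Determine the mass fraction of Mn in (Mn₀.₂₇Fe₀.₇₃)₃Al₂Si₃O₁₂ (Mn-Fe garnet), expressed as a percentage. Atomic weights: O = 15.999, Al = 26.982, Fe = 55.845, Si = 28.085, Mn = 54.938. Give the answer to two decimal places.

8.95 wt%

M((Mn₀.₂₇Fe₀.₇₃)₃Al₂Si₃O₁₂) = 497.007 g/mol.
Mn contributes 0.81 × 54.938 = 44.500 g per mole.
44.500/497.007 = 0.0895 → 8.95%.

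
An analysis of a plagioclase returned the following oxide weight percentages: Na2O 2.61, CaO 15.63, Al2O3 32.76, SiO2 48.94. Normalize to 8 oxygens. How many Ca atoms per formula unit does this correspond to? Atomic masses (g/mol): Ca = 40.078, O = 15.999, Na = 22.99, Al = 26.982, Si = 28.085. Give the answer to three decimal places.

2.61 wt% Na2O ÷ 61.979 g/mol = 0.04211 mol, giving 0.08422 Na and 0.04211 O.
15.63 wt% CaO ÷ 56.077 g/mol = 0.27872 mol, giving 0.27872 Ca and 0.27872 O.
32.76 wt% Al2O3 ÷ 101.961 g/mol = 0.32130 mol, giving 0.64260 Al and 0.96390 O.
48.94 wt% SiO2 ÷ 60.083 g/mol = 0.81454 mol, giving 0.81454 Si and 1.62908 O.
Oxygen sums to 2.91381; scaling by 8/2.91381 = 2.74555 puts the formula on 8 O.
Ca: 0.27872 × 2.74555 = 0.765 atoms per formula unit.

0.765 Ca apfu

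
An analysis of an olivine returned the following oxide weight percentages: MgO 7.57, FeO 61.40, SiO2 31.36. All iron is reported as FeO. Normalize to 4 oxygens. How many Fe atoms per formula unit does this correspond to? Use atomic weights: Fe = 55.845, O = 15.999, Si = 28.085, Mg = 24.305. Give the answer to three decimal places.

1.639 Fe apfu

MgO (M=40.304): mol = 0.18782; Mg = 0.18782, O = 0.18782.
FeO (M=71.844): mol = 0.85463; Fe = 0.85463, O = 0.85463.
SiO2 (M=60.083): mol = 0.52194; Si = 0.52194, O = 1.04388.
ΣO = 2.08633; factor = 4/ΣO = 1.91724.
Fe apfu = 0.85463 × 1.91724 = 1.639.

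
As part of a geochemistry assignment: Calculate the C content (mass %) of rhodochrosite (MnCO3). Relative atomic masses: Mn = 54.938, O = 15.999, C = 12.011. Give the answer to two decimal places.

Formula mass = 1×54.938 + 1×12.011 + 3×15.999 = 114.946 g/mol, of which 12.011 g is C.
So C makes up 12.011/114.946 = 0.1045 of the mass, i.e. 10.45%.

10.45 mass %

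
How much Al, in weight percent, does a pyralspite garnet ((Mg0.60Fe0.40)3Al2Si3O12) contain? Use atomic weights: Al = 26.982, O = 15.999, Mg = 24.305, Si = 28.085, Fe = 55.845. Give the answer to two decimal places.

Molar mass of (Mg0.60Fe0.40)3Al2Si3O12: 1.80×24.305 + 1.20×55.845 + 2×26.982 + 3×28.085 + 12×15.999 = 440.970 g/mol.
Mass of Al per formula unit: 2 × 26.982 = 53.964 g.
Weight fraction Al = 53.964 / 440.970 = 0.1224.

12.24 weight percent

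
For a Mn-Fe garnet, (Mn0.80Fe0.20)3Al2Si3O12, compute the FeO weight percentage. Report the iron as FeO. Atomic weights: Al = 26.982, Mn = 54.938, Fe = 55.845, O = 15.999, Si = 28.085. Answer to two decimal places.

Molar mass of (Mn0.80Fe0.20)3Al2Si3O12 = 2.40·54.938 + 0.60·55.845 + 2·26.982 + 3·28.085 + 12·15.999 = 495.565 g/mol.
Each formula unit contains 0.60 Fe, equivalent to 0.60/1 = 0.6000 mol FeO.
M(FeO) = 1×55.845 + 1×15.999 = 71.844 g/mol.
Mass of FeO per formula unit = 0.6000 × 71.844 = 43.106 g.
FeO wt% = 43.106 / 495.565 × 100 = 8.70%.

8.70 wt%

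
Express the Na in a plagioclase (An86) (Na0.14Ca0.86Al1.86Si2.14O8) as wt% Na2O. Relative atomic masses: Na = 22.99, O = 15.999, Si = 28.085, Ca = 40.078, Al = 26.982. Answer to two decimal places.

1.57 wt%

Formula mass = 275.966 g/mol.
0.14 Na → 0.0700 mol Na2O per formula unit; M(Na2O) = 61.979, so Na2O mass = 4.339 g.
4.339/275.966 × 100 = 1.57 wt%.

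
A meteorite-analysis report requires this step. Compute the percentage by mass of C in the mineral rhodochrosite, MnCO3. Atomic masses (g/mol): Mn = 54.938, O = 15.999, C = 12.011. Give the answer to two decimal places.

Molar mass of MnCO3: 1×54.938 + 1×12.011 + 3×15.999 = 114.946 g/mol.
Mass of C per formula unit: 1 × 12.011 = 12.011 g.
Weight fraction C = 12.011 / 114.946 = 0.1045.

10.45 mass %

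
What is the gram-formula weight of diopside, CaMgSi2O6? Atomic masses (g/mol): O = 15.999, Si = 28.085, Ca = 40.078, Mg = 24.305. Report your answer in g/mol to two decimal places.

The formula mass is the sum 1×40.078 + 1×24.305 + 2×28.085 + 6×15.999.

216.55 g/mol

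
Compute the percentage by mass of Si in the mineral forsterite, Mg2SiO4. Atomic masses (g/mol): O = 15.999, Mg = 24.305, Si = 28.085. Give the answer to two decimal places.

19.96 mass %

M(Mg2SiO4) = 140.691 g/mol.
Si contributes 1 × 28.085 = 28.085 g per mole.
28.085/140.691 = 0.1996 → 19.96%.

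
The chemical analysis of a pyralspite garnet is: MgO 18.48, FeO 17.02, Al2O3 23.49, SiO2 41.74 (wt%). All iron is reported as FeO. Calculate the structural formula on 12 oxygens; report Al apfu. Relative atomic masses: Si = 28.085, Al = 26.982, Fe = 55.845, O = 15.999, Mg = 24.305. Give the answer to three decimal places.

1.992 Al apfu

18.48 wt% MgO ÷ 40.304 g/mol = 0.45852 mol, giving 0.45852 Mg and 0.45852 O.
17.02 wt% FeO ÷ 71.844 g/mol = 0.23690 mol, giving 0.23690 Fe and 0.23690 O.
23.49 wt% Al2O3 ÷ 101.961 g/mol = 0.23038 mol, giving 0.46076 Al and 0.69114 O.
41.74 wt% SiO2 ÷ 60.083 g/mol = 0.69471 mol, giving 0.69471 Si and 1.38942 O.
Oxygen sums to 2.77598; scaling by 12/2.77598 = 4.32280 puts the formula on 12 O.
Al: 0.46076 × 4.32280 = 1.992 atoms per formula unit.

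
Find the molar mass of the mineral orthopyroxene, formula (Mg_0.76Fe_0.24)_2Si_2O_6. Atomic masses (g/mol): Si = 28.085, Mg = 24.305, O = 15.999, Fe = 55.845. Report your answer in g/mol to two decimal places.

Mg: 1.52 × 24.305 = 36.9436
Fe: 0.48 × 55.845 = 26.8056
Si: 2 × 28.085 = 56.1700
O: 6 × 15.999 = 95.9940
Summing the contributions gives the formula mass.

215.91 g/mol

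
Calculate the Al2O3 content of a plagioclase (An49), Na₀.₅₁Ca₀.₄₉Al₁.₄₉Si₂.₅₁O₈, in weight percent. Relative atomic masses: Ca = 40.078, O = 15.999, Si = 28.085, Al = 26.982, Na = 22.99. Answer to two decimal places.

28.13 wt%

Molar mass of Na₀.₅₁Ca₀.₄₉Al₁.₄₉Si₂.₅₁O₈ = 0.51*22.99 + 0.49*40.078 + 1.49*26.982 + 2.51*28.085 + 8*15.999 = 270.052 g/mol.
Each formula unit contains 1.49 Al, equivalent to 1.49/2 = 0.7450 mol Al2O3.
M(Al2O3) = 2×26.982 + 3×15.999 = 101.961 g/mol.
Mass of Al2O3 per formula unit = 0.7450 × 101.961 = 75.961 g.
Al2O3 wt% = 75.961 / 270.052 × 100 = 28.13%.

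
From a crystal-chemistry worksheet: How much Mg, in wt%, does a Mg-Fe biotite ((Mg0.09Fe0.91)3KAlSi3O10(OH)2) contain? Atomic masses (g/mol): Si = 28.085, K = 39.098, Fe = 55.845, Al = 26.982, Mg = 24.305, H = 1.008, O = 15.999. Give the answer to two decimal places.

Molar mass of (Mg0.09Fe0.91)3KAlSi3O10(OH)2: 0.27×24.305 + 2.73×55.845 + 1×39.098 + 1×26.982 + 3×28.085 + 12×15.999 + 2×1.008 = 503.358 g/mol.
Mass of Mg per formula unit: 0.27 × 24.305 = 6.562 g.
Weight fraction Mg = 6.562 / 503.358 = 0.0130.

1.30 wt%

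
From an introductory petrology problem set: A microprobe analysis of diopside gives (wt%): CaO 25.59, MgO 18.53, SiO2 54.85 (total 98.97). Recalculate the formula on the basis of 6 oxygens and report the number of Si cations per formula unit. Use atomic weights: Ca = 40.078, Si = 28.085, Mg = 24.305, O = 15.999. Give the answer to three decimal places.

1.998 Si apfu

25.59 wt% CaO ÷ 56.077 g/mol = 0.45634 mol, giving 0.45634 Ca and 0.45634 O.
18.53 wt% MgO ÷ 40.304 g/mol = 0.45976 mol, giving 0.45976 Mg and 0.45976 O.
54.85 wt% SiO2 ÷ 60.083 g/mol = 0.91290 mol, giving 0.91290 Si and 1.82580 O.
Oxygen sums to 2.74190; scaling by 6/2.74190 = 2.18826 puts the formula on 6 O.
Si: 0.91290 × 2.18826 = 1.998 atoms per formula unit.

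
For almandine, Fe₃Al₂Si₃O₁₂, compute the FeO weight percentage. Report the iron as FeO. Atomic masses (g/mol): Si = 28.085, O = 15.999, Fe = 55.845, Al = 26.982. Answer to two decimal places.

43.30 wt%

Molar mass of Fe₃Al₂Si₃O₁₂ = 3·55.845 + 2·26.982 + 3·28.085 + 12·15.999 = 497.742 g/mol.
Each formula unit contains 3 Fe, equivalent to 3/1 = 3.0000 mol FeO.
M(FeO) = 1×55.845 + 1×15.999 = 71.844 g/mol.
Mass of FeO per formula unit = 3.0000 × 71.844 = 215.532 g.
FeO wt% = 215.532 / 497.742 × 100 = 43.30%.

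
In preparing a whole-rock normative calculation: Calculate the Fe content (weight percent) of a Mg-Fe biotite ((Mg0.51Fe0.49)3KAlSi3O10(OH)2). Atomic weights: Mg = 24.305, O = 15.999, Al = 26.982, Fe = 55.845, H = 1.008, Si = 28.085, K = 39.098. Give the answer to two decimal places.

Molar mass of (Mg0.51Fe0.49)3KAlSi3O10(OH)2: 1.53*24.305 + 1.47*55.845 + 1*39.098 + 1*26.982 + 3*28.085 + 12*15.999 + 2*1.008 = 463.618 g/mol.
Mass of Fe per formula unit: 1.47 × 55.845 = 82.092 g.
Weight fraction Fe = 82.092 / 463.618 = 0.1771.

17.71 weight percent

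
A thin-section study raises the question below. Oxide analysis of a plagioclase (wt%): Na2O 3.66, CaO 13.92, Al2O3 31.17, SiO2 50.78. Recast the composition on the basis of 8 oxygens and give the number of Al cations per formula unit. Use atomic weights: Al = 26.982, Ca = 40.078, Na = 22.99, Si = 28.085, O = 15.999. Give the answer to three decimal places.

Na2O: 3.66/61.979 = 0.05905 mol → 0.11810 mol Na, 0.05905 mol O.
CaO: 13.92/56.077 = 0.24823 mol → 0.24823 mol Ca, 0.24823 mol O.
Al2O3: 31.17/101.961 = 0.30571 mol → 0.61142 mol Al, 0.91713 mol O.
SiO2: 50.78/60.083 = 0.84516 mol → 0.84516 mol Si, 1.69032 mol O.
Total oxygen = 2.91473 mol. Normalization factor = 8/2.91473 = 2.74468.
Al per 8 O = 0.61142 × 2.74468 = 1.678.

1.678 Al apfu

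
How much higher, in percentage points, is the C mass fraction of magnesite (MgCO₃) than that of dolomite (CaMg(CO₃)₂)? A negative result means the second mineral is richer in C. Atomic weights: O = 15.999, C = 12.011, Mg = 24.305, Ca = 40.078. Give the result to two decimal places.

1.22 percentage points

C in MgCO₃: molar mass 84.313 g/mol; 1×12.011 = 12.011 g → 14.25 wt%.
C in CaMg(CO₃)₂: molar mass 184.399 g/mol; 2×12.011 = 24.022 g → 13.03 wt%.
Difference = 14.25 − 13.03 = 1.22 percentage points.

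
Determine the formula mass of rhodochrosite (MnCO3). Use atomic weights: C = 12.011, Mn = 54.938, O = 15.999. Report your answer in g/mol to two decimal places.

114.95 g/mol

Mn: 1 × 54.938 = 54.9380
C: 1 × 12.011 = 12.0110
O: 3 × 15.999 = 47.9970
Summing the contributions gives the formula mass.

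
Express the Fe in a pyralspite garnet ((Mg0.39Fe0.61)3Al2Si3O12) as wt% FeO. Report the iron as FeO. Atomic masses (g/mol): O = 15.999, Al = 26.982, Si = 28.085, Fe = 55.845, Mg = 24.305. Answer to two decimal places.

28.53 wt%

Formula mass = 460.840 g/mol.
1.83 Fe → 1.8300 mol FeO per formula unit; M(FeO) = 71.844, so FeO mass = 131.475 g.
131.475/460.840 × 100 = 28.53 wt%.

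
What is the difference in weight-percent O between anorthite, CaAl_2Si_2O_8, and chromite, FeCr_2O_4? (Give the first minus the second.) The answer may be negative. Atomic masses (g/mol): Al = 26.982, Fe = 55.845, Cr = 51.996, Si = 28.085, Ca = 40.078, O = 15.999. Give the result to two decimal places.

O in CaAl_2Si_2O_8: molar mass 278.204 g/mol; 8×15.999 = 127.992 g → 46.01 wt%.
O in FeCr_2O_4: molar mass 223.833 g/mol; 4×15.999 = 63.996 g → 28.59 wt%.
Difference = 46.01 − 28.59 = 17.42 percentage points.

17.42 percentage points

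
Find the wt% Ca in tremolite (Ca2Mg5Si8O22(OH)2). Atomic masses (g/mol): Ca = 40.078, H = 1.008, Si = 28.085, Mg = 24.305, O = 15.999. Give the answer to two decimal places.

9.87 mass %

Formula mass = 2*40.078 + 5*24.305 + 8*28.085 + 24*15.999 + 2*1.008 = 812.353 g/mol, of which 80.156 g is Ca.
So Ca makes up 80.156/812.353 = 0.0987 of the mass, i.e. 9.87%.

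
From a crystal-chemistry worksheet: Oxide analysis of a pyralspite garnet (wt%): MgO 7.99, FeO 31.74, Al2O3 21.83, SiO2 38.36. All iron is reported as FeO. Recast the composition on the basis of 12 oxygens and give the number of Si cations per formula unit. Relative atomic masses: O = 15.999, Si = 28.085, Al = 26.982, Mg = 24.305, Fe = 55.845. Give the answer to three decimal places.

MgO: 7.99/40.304 = 0.19824 mol → 0.19824 mol Mg, 0.19824 mol O.
FeO: 31.74/71.844 = 0.44179 mol → 0.44179 mol Fe, 0.44179 mol O.
Al2O3: 21.83/101.961 = 0.21410 mol → 0.42820 mol Al, 0.64230 mol O.
SiO2: 38.36/60.083 = 0.63845 mol → 0.63845 mol Si, 1.27690 mol O.
Total oxygen = 2.55923 mol. Normalization factor = 12/2.55923 = 4.68891.
Si per 12 O = 0.63845 × 4.68891 = 2.994.

2.994 Si apfu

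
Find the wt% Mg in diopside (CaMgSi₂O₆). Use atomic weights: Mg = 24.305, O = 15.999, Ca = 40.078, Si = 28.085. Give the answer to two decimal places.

11.22 wt%

Molar mass of CaMgSi₂O₆: 1*40.078 + 1*24.305 + 2*28.085 + 6*15.999 = 216.547 g/mol.
Mass of Mg per formula unit: 1 × 24.305 = 24.305 g.
Weight fraction Mg = 24.305 / 216.547 = 0.1122.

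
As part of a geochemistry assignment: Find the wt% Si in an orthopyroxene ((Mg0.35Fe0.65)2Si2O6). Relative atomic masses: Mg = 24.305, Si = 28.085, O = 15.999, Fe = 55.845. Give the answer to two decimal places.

23.23 weight percent

Molar mass of (Mg0.35Fe0.65)2Si2O6: 0.70·24.305 + 1.30·55.845 + 2·28.085 + 6·15.999 = 241.776 g/mol.
Mass of Si per formula unit: 2 × 28.085 = 56.170 g.
Weight fraction Si = 56.170 / 241.776 = 0.2323.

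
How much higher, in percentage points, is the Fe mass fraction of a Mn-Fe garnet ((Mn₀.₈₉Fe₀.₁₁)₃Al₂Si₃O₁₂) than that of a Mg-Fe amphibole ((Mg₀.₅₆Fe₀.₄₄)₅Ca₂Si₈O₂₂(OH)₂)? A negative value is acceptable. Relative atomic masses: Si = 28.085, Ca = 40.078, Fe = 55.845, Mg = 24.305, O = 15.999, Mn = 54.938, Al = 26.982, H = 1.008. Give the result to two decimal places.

-10.21 percentage points

Fe in (Mn₀.₈₉Fe₀.₁₁)₃Al₂Si₃O₁₂: molar mass 495.320 g/mol; 0.33×55.845 = 18.429 g → 3.72 wt%.
Fe in (Mg₀.₅₆Fe₀.₄₄)₅Ca₂Si₈O₂₂(OH)₂: molar mass 881.741 g/mol; 2.20×55.845 = 122.859 g → 13.93 wt%.
Difference = 3.72 − 13.93 = -10.21 percentage points.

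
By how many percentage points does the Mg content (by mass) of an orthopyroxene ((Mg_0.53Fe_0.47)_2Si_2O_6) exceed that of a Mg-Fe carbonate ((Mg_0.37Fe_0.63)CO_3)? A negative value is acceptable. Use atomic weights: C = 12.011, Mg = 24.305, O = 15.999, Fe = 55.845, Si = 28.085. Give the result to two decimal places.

M((Mg_0.53Fe_0.47)_2Si_2O_6) = 230.422 g/mol, so wt% Mg = 25.763/230.422 × 100 = 11.18%.
M((Mg_0.37Fe_0.63)CO_3) = 104.183 g/mol, so wt% Mg = 8.993/104.183 × 100 = 8.63%.
11.18 − 8.63 = 2.55 pp.

2.55 percentage points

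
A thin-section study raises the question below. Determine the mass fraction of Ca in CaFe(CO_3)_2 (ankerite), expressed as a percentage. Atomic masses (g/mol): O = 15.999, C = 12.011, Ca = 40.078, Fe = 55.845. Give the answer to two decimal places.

18.56 weight percent

Formula mass = 1*40.078 + 1*55.845 + 2*12.011 + 6*15.999 = 215.939 g/mol, of which 40.078 g is Ca.
So Ca makes up 40.078/215.939 = 0.1856 of the mass, i.e. 18.56%.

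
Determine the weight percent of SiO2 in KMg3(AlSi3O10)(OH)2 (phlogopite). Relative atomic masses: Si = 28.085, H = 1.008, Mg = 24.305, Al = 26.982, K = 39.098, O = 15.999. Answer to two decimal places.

M(KMg3(AlSi3O10)(OH)2) = 417.254 g/mol; M(SiO2) = 60.083 g/mol.
Moles SiO2 per formula unit = 3 Si ÷ 1 = 3.0000.
SiO2 fraction = (3.0000 × 60.083) / 417.254 = 180.249/417.254 = 0.4320.

43.20 wt%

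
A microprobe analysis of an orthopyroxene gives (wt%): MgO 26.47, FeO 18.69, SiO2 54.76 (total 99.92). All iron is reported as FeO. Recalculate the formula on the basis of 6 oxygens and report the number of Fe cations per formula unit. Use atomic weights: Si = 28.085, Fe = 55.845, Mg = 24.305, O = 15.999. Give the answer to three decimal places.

0.570 Fe apfu

MgO (M=40.304): mol = 0.65676; Mg = 0.65676, O = 0.65676.
FeO (M=71.844): mol = 0.26015; Fe = 0.26015, O = 0.26015.
SiO2 (M=60.083): mol = 0.91141; Si = 0.91141, O = 1.82282.
ΣO = 2.73973; factor = 6/ΣO = 2.19000.
Fe apfu = 0.26015 × 2.19000 = 0.570.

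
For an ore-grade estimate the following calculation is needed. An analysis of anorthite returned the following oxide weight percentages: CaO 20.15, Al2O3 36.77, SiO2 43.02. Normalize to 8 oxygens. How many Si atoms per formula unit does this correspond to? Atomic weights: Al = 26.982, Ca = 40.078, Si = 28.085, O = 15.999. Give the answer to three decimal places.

CaO (M=56.077): mol = 0.35933; Ca = 0.35933, O = 0.35933.
Al2O3 (M=101.961): mol = 0.36063; Al = 0.72126, O = 1.08189.
SiO2 (M=60.083): mol = 0.71601; Si = 0.71601, O = 1.43202.
ΣO = 2.87324; factor = 8/ΣO = 2.78431.
Si apfu = 0.71601 × 2.78431 = 1.994.

1.994 Si apfu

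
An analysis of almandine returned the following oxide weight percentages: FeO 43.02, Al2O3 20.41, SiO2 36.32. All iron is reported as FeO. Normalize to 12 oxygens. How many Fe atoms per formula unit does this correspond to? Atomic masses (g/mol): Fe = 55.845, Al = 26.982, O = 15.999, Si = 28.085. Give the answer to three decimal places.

2.984 Fe apfu

43.02 wt% FeO ÷ 71.844 g/mol = 0.59880 mol, giving 0.59880 Fe and 0.59880 O.
20.41 wt% Al2O3 ÷ 101.961 g/mol = 0.20017 mol, giving 0.40034 Al and 0.60051 O.
36.32 wt% SiO2 ÷ 60.083 g/mol = 0.60450 mol, giving 0.60450 Si and 1.20900 O.
Oxygen sums to 2.40831; scaling by 12/2.40831 = 4.98275 puts the formula on 12 O.
Fe: 0.59880 × 4.98275 = 2.984 atoms per formula unit.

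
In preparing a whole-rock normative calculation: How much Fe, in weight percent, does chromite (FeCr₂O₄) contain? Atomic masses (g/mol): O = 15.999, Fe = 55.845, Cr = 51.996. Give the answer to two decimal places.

Formula mass = 1·55.845 + 2·51.996 + 4·15.999 = 223.833 g/mol, of which 55.845 g is Fe.
So Fe makes up 55.845/223.833 = 0.2495 of the mass, i.e. 24.95%.

24.95 weight percent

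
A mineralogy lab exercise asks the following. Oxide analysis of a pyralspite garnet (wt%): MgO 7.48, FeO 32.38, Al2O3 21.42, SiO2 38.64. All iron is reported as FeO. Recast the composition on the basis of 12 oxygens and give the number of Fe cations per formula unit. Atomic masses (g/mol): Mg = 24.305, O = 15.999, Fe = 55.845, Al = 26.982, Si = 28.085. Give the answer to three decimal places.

2.119 Fe apfu

MgO: 7.48/40.304 = 0.18559 mol → 0.18559 mol Mg, 0.18559 mol O.
FeO: 32.38/71.844 = 0.45070 mol → 0.45070 mol Fe, 0.45070 mol O.
Al2O3: 21.42/101.961 = 0.21008 mol → 0.42016 mol Al, 0.63024 mol O.
SiO2: 38.64/60.083 = 0.64311 mol → 0.64311 mol Si, 1.28622 mol O.
Total oxygen = 2.55275 mol. Normalization factor = 12/2.55275 = 4.70081.
Fe per 12 O = 0.45070 × 4.70081 = 2.119.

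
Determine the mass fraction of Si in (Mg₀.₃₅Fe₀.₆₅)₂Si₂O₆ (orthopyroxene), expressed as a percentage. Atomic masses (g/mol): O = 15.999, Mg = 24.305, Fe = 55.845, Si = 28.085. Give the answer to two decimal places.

23.23 wt%

Formula mass = 0.70*24.305 + 1.30*55.845 + 2*28.085 + 6*15.999 = 241.776 g/mol, of which 56.170 g is Si.
So Si makes up 56.170/241.776 = 0.2323 of the mass, i.e. 23.23%.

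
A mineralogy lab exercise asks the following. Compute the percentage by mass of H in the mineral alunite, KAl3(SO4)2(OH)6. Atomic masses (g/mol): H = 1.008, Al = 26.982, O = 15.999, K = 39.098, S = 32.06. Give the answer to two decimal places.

1.46 mass %

M(KAl3(SO4)2(OH)6) = 414.198 g/mol.
H contributes 6 × 1.008 = 6.048 g per mole.
6.048/414.198 = 0.0146 → 1.46%.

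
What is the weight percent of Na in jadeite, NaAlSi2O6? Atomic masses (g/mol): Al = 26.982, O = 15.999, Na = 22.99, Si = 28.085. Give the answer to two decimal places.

Formula mass = 1*22.99 + 1*26.982 + 2*28.085 + 6*15.999 = 202.136 g/mol, of which 22.990 g is Na.
So Na makes up 22.990/202.136 = 0.1137 of the mass, i.e. 11.37%.

11.37 mass %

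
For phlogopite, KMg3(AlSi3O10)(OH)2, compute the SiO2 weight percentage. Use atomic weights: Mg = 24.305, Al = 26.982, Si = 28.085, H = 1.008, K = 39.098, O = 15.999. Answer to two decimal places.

Formula mass = 417.254 g/mol.
3 Si → 3.0000 mol SiO2 per formula unit; M(SiO2) = 60.083, so SiO2 mass = 180.249 g.
180.249/417.254 × 100 = 43.20 wt%.

43.20 wt%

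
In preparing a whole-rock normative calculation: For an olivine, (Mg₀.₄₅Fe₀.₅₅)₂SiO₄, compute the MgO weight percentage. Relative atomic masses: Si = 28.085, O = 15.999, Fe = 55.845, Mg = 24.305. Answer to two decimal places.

M((Mg₀.₄₅Fe₀.₅₅)₂SiO₄) = 175.385 g/mol; M(MgO) = 40.304 g/mol.
Moles MgO per formula unit = 0.90 Mg ÷ 1 = 0.9000.
MgO fraction = (0.9000 × 40.304) / 175.385 = 36.274/175.385 = 0.2068.

20.68 wt%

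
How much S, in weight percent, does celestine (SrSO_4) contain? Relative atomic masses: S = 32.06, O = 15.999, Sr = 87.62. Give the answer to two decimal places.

17.45 weight percent

Formula mass = 1·87.62 + 1·32.06 + 4·15.999 = 183.676 g/mol, of which 32.060 g is S.
So S makes up 32.060/183.676 = 0.1745 of the mass, i.e. 17.45%.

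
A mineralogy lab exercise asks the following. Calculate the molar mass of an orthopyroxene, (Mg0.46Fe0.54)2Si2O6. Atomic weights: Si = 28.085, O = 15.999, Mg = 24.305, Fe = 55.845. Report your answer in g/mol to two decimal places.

The formula mass is the sum 0.92×24.305 + 1.08×55.845 + 2×28.085 + 6×15.999.

234.84 g/mol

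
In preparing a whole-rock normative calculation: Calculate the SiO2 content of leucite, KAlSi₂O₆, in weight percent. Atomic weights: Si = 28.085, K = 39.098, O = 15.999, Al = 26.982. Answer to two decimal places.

55.06 wt%

M(KAlSi₂O₆) = 218.244 g/mol; M(SiO2) = 60.083 g/mol.
Moles SiO2 per formula unit = 2 Si ÷ 1 = 2.0000.
SiO2 fraction = (2.0000 × 60.083) / 218.244 = 120.166/218.244 = 0.5506.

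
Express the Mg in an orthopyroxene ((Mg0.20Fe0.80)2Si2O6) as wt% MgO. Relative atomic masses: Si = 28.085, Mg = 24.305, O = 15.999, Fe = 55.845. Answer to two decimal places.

Formula mass = 251.238 g/mol.
0.40 Mg → 0.4000 mol MgO per formula unit; M(MgO) = 40.304, so MgO mass = 16.122 g.
16.122/251.238 × 100 = 6.42 wt%.

6.42 wt%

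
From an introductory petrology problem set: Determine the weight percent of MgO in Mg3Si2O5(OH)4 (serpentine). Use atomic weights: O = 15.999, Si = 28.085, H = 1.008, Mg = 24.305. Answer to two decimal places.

43.63 wt%

Formula mass = 277.108 g/mol.
3 Mg → 3.0000 mol MgO per formula unit; M(MgO) = 40.304, so MgO mass = 120.912 g.
120.912/277.108 × 100 = 43.63 wt%.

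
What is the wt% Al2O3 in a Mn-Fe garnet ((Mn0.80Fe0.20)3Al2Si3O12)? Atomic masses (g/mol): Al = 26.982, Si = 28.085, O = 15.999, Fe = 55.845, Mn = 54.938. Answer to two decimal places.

20.57 wt%

Molar mass of (Mn0.80Fe0.20)3Al2Si3O12 = 2.40·54.938 + 0.60·55.845 + 2·26.982 + 3·28.085 + 12·15.999 = 495.565 g/mol.
Each formula unit contains 2 Al, equivalent to 2/2 = 1.0000 mol Al2O3.
M(Al2O3) = 2×26.982 + 3×15.999 = 101.961 g/mol.
Mass of Al2O3 per formula unit = 1.0000 × 101.961 = 101.961 g.
Al2O3 wt% = 101.961 / 495.565 × 100 = 20.57%.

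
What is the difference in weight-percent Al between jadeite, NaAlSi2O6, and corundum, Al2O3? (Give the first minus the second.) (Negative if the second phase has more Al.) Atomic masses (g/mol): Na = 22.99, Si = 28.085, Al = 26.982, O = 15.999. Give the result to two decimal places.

-39.58 percentage points

M(NaAlSi2O6) = 202.136 g/mol, so wt% Al = 26.982/202.136 × 100 = 13.35%.
M(Al2O3) = 101.961 g/mol, so wt% Al = 53.964/101.961 × 100 = 52.93%.
13.35 − 52.93 = -39.58 pp.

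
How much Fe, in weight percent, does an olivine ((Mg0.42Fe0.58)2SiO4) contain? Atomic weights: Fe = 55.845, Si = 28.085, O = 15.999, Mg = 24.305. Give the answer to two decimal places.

36.54 weight percent

Molar mass of (Mg0.42Fe0.58)2SiO4: 0.84·24.305 + 1.16·55.845 + 1·28.085 + 4·15.999 = 177.277 g/mol.
Mass of Fe per formula unit: 1.16 × 55.845 = 64.780 g.
Weight fraction Fe = 64.780 / 177.277 = 0.3654.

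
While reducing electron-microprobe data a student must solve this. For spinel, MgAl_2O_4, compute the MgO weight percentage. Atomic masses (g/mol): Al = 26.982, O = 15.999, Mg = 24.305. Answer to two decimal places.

28.33 wt%

M(MgAl_2O_4) = 142.265 g/mol; M(MgO) = 40.304 g/mol.
Moles MgO per formula unit = 1 Mg ÷ 1 = 1.0000.
MgO fraction = (1.0000 × 40.304) / 142.265 = 40.304/142.265 = 0.2833.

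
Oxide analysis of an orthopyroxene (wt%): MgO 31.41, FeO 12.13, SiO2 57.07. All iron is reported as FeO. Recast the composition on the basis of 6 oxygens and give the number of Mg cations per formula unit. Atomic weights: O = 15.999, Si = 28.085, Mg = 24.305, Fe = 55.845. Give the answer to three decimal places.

1.642 Mg apfu

31.41 wt% MgO ÷ 40.304 g/mol = 0.77933 mol, giving 0.77933 Mg and 0.77933 O.
12.13 wt% FeO ÷ 71.844 g/mol = 0.16884 mol, giving 0.16884 Fe and 0.16884 O.
57.07 wt% SiO2 ÷ 60.083 g/mol = 0.94985 mol, giving 0.94985 Si and 1.89970 O.
Oxygen sums to 2.84787; scaling by 6/2.84787 = 2.10684 puts the formula on 6 O.
Mg: 0.77933 × 2.10684 = 1.642 atoms per formula unit.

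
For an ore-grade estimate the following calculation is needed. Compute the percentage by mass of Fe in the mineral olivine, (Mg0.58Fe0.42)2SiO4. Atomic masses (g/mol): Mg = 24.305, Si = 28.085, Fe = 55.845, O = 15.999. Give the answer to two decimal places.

M((Mg0.58Fe0.42)2SiO4) = 167.185 g/mol.
Fe contributes 0.84 × 55.845 = 46.910 g per mole.
46.910/167.185 = 0.2806 → 28.06%.

28.06 weight percent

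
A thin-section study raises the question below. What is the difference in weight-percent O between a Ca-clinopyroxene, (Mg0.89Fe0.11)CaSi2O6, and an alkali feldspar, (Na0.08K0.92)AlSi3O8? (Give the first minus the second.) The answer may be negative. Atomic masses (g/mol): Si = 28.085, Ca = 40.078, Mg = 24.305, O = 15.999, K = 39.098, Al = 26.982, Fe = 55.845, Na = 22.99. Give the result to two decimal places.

-2.57 percentage points

First mineral: 95.994 g O in 220.016 g formula = 43.63 wt% O.
Second mineral: 127.992 g O in 277.038 g formula = 46.20 wt% O.
43.63% − 46.20% gives a difference of -2.57 percentage points.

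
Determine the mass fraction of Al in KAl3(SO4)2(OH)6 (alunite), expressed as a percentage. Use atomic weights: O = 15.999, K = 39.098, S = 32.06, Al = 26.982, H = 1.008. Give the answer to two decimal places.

19.54 wt%

Molar mass of KAl3(SO4)2(OH)6: 1×39.098 + 3×26.982 + 2×32.06 + 14×15.999 + 6×1.008 = 414.198 g/mol.
Mass of Al per formula unit: 3 × 26.982 = 80.946 g.
Weight fraction Al = 80.946 / 414.198 = 0.1954.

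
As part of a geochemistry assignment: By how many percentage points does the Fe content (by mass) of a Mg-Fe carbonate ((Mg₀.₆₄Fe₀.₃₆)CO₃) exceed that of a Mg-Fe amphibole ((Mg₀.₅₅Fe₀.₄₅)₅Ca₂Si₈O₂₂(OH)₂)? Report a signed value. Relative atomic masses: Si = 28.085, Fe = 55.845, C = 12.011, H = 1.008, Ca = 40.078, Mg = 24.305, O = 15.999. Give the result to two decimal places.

6.79 percentage points

M((Mg₀.₆₄Fe₀.₃₆)CO₃) = 95.667 g/mol, so wt% Fe = 20.104/95.667 × 100 = 21.01%.
M((Mg₀.₅₅Fe₀.₄₅)₅Ca₂Si₈O₂₂(OH)₂) = 883.318 g/mol, so wt% Fe = 125.651/883.318 × 100 = 14.22%.
21.01 − 14.22 = 6.79 pp.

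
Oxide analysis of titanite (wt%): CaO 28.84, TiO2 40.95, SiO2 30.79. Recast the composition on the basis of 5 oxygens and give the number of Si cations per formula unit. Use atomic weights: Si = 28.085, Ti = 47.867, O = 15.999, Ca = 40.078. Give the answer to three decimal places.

CaO: 28.84/56.077 = 0.51429 mol → 0.51429 mol Ca, 0.51429 mol O.
TiO2: 40.95/79.865 = 0.51274 mol → 0.51274 mol Ti, 1.02548 mol O.
SiO2: 30.79/60.083 = 0.51246 mol → 0.51246 mol Si, 1.02492 mol O.
Total oxygen = 2.56469 mol. Normalization factor = 5/2.56469 = 1.94955.
Si per 5 O = 0.51246 × 1.94955 = 0.999.

0.999 Si apfu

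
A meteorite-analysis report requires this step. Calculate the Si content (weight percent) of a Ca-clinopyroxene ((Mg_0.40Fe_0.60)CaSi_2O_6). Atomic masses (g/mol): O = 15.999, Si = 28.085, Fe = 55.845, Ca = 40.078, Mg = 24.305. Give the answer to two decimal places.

23.85 weight percent

M((Mg_0.40Fe_0.60)CaSi_2O_6) = 235.471 g/mol.
Si contributes 2 × 28.085 = 56.170 g per mole.
56.170/235.471 = 0.2385 → 23.85%.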